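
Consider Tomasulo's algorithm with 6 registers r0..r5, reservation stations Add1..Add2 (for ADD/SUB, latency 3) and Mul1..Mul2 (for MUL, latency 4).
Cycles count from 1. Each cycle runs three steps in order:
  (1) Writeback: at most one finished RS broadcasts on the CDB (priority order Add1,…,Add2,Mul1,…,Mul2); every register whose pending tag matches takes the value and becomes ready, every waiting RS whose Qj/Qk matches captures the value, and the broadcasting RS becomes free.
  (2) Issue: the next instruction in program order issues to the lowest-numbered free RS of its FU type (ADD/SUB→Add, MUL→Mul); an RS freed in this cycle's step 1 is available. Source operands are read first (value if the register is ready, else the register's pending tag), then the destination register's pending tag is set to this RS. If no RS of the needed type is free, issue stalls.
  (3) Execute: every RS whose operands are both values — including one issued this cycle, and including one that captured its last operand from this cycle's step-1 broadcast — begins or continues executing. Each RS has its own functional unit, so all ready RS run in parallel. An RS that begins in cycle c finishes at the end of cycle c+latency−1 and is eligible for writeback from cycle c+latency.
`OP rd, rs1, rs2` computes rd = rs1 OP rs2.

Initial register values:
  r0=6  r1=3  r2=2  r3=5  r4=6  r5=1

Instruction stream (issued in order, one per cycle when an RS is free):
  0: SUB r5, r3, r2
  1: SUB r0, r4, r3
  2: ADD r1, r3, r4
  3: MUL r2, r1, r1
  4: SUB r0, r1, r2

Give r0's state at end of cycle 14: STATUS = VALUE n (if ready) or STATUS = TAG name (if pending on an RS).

  c1: issue SUB r5<-Add1  regs: r0:6,r1:3,r2:2,r3:5,r4:6,r5:Add1
  c2: issue SUB r0<-Add2  regs: r0:Add2,r1:3,r2:2,r3:5,r4:6,r5:Add1
  c3: stall  regs: r0:Add2,r1:3,r2:2,r3:5,r4:6,r5:Add1
  c4: CDB Add1=3; issue ADD r1<-Add1  regs: r0:Add2,r1:Add1,r2:2,r3:5,r4:6,r5:3
  c5: CDB Add2=1; issue MUL r2<-Mul1  regs: r0:1,r1:Add1,r2:Mul1,r3:5,r4:6,r5:3
  c6: issue SUB r0<-Add2  regs: r0:Add2,r1:Add1,r2:Mul1,r3:5,r4:6,r5:3
  c7: CDB Add1=11  regs: r0:Add2,r1:11,r2:Mul1,r3:5,r4:6,r5:3
  c8: -  regs: r0:Add2,r1:11,r2:Mul1,r3:5,r4:6,r5:3
  c9: -  regs: r0:Add2,r1:11,r2:Mul1,r3:5,r4:6,r5:3
  c10: -  regs: r0:Add2,r1:11,r2:Mul1,r3:5,r4:6,r5:3
  c11: CDB Mul1=121  regs: r0:Add2,r1:11,r2:121,r3:5,r4:6,r5:3
  c12: -  regs: r0:Add2,r1:11,r2:121,r3:5,r4:6,r5:3
  c13: -  regs: r0:Add2,r1:11,r2:121,r3:5,r4:6,r5:3
  c14: CDB Add2=-110  regs: r0:-110,r1:11,r2:121,r3:5,r4:6,r5:3

STATUS = VALUE -110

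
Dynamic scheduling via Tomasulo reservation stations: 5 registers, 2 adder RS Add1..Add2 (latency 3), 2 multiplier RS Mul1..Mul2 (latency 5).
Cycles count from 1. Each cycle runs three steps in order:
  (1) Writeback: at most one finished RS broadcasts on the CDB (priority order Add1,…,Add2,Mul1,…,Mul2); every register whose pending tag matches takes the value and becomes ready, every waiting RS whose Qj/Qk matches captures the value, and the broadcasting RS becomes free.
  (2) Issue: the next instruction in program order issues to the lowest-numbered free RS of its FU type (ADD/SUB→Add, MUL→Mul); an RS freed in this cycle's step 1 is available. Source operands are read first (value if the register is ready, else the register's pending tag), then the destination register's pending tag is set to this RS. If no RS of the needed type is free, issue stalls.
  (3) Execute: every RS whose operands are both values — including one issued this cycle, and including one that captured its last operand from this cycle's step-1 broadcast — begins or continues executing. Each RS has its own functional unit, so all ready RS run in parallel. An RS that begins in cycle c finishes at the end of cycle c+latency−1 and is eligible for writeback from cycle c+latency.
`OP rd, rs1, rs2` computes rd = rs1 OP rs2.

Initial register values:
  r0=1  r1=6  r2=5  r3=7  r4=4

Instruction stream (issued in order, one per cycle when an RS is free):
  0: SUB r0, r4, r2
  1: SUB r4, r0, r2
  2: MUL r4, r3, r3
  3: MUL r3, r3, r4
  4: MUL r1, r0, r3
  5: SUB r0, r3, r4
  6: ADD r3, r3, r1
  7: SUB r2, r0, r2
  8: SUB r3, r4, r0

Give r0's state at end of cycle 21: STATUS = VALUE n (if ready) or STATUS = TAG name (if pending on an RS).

STATUS = VALUE 294

c1: issue SUB r0<-Add1 | r0:Add1,r1:6,r2:5,r3:7,r4:4
c2: issue SUB r4<-Add2 | r0:Add1,r1:6,r2:5,r3:7,r4:Add2
c3: issue MUL r4<-Mul1 | r0:Add1,r1:6,r2:5,r3:7,r4:Mul1
c4: CDB Add1=-1; issue MUL r3<-Mul2 | r0:-1,r1:6,r2:5,r3:Mul2,r4:Mul1
c5: stall | r0:-1,r1:6,r2:5,r3:Mul2,r4:Mul1
c6: stall | r0:-1,r1:6,r2:5,r3:Mul2,r4:Mul1
c7: CDB Add2=-6; stall | r0:-1,r1:6,r2:5,r3:Mul2,r4:Mul1
c8: CDB Mul1=49; issue MUL r1<-Mul1 | r0:-1,r1:Mul1,r2:5,r3:Mul2,r4:49
c9: issue SUB r0<-Add1 | r0:Add1,r1:Mul1,r2:5,r3:Mul2,r4:49
c10: issue ADD r3<-Add2 | r0:Add1,r1:Mul1,r2:5,r3:Add2,r4:49
c11: stall | r0:Add1,r1:Mul1,r2:5,r3:Add2,r4:49
c12: stall | r0:Add1,r1:Mul1,r2:5,r3:Add2,r4:49
c13: CDB Mul2=343; stall | r0:Add1,r1:Mul1,r2:5,r3:Add2,r4:49
c14: stall | r0:Add1,r1:Mul1,r2:5,r3:Add2,r4:49
c15: stall | r0:Add1,r1:Mul1,r2:5,r3:Add2,r4:49
c16: CDB Add1=294; issue SUB r2<-Add1 | r0:294,r1:Mul1,r2:Add1,r3:Add2,r4:49
c17: stall | r0:294,r1:Mul1,r2:Add1,r3:Add2,r4:49
c18: CDB Mul1=-343; stall | r0:294,r1:-343,r2:Add1,r3:Add2,r4:49
c19: CDB Add1=289; issue SUB r3<-Add1 | r0:294,r1:-343,r2:289,r3:Add1,r4:49
c20: - | r0:294,r1:-343,r2:289,r3:Add1,r4:49
c21: CDB Add2=0 | r0:294,r1:-343,r2:289,r3:Add1,r4:49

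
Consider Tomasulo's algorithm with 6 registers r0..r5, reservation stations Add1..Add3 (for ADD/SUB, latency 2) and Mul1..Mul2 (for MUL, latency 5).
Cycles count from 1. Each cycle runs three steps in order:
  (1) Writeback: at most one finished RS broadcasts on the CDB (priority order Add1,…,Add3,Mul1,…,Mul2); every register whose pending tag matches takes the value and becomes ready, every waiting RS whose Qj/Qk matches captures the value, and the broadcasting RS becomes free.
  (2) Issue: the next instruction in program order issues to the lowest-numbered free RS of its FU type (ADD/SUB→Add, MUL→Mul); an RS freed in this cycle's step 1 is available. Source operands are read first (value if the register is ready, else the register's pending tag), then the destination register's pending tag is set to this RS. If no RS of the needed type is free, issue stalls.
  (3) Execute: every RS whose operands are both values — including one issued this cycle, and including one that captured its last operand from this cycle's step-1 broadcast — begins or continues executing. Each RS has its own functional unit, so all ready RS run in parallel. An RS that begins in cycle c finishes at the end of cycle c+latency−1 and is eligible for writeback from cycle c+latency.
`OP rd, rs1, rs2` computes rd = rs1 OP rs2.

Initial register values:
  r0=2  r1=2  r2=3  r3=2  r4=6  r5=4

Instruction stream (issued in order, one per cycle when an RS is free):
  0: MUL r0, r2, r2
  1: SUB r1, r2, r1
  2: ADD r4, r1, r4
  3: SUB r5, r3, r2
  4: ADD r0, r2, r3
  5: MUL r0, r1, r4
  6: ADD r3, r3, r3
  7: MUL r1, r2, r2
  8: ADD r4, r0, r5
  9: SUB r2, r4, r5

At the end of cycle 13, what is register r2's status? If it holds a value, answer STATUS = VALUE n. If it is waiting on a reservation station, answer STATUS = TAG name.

STATUS = TAG Add2

cycle 1: issue MUL r0<-Mul1 // r0:Mul1,r1:2,r2:3,r3:2,r4:6,r5:4
cycle 2: issue SUB r1<-Add1 // r0:Mul1,r1:Add1,r2:3,r3:2,r4:6,r5:4
cycle 3: issue ADD r4<-Add2 // r0:Mul1,r1:Add1,r2:3,r3:2,r4:Add2,r5:4
cycle 4: CDB Add1=1; issue SUB r5<-Add1 // r0:Mul1,r1:1,r2:3,r3:2,r4:Add2,r5:Add1
cycle 5: issue ADD r0<-Add3 // r0:Add3,r1:1,r2:3,r3:2,r4:Add2,r5:Add1
cycle 6: CDB Add1=-1; issue MUL r0<-Mul2 // r0:Mul2,r1:1,r2:3,r3:2,r4:Add2,r5:-1
cycle 7: CDB Add2=7; issue ADD r3<-Add1 // r0:Mul2,r1:1,r2:3,r3:Add1,r4:7,r5:-1
cycle 8: CDB Add3=5; stall // r0:Mul2,r1:1,r2:3,r3:Add1,r4:7,r5:-1
cycle 9: CDB Add1=4; stall // r0:Mul2,r1:1,r2:3,r3:4,r4:7,r5:-1
cycle 10: CDB Mul1=9; issue MUL r1<-Mul1 // r0:Mul2,r1:Mul1,r2:3,r3:4,r4:7,r5:-1
cycle 11: issue ADD r4<-Add1 // r0:Mul2,r1:Mul1,r2:3,r3:4,r4:Add1,r5:-1
cycle 12: CDB Mul2=7; issue SUB r2<-Add2 // r0:7,r1:Mul1,r2:Add2,r3:4,r4:Add1,r5:-1
cycle 13: - // r0:7,r1:Mul1,r2:Add2,r3:4,r4:Add1,r5:-1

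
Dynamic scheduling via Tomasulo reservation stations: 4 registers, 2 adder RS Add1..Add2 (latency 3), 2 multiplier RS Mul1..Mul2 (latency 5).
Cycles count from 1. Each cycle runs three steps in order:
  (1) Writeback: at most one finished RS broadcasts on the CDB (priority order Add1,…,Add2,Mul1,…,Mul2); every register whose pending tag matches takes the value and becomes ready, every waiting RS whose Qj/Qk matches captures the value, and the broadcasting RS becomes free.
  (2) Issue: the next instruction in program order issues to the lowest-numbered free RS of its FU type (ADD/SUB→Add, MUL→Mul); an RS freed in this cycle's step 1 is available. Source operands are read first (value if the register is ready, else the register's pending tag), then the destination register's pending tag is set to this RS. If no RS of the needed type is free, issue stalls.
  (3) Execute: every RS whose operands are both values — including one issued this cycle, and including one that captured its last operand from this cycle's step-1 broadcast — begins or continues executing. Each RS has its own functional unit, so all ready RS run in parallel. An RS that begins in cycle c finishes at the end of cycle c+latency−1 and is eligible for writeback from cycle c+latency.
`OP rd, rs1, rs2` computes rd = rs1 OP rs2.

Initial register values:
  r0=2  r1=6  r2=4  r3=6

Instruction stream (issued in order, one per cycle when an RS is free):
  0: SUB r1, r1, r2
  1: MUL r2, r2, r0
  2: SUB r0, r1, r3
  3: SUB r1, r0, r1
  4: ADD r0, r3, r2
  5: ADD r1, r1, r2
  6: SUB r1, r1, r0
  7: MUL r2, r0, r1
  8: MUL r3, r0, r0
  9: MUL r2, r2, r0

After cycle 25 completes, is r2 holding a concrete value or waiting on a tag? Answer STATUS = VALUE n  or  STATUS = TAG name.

cycle 1: issue SUB r1<-Add1 // r0:2,r1:Add1,r2:4,r3:6
cycle 2: issue MUL r2<-Mul1 // r0:2,r1:Add1,r2:Mul1,r3:6
cycle 3: issue SUB r0<-Add2 // r0:Add2,r1:Add1,r2:Mul1,r3:6
cycle 4: CDB Add1=2; issue SUB r1<-Add1 // r0:Add2,r1:Add1,r2:Mul1,r3:6
cycle 5: stall // r0:Add2,r1:Add1,r2:Mul1,r3:6
cycle 6: stall // r0:Add2,r1:Add1,r2:Mul1,r3:6
cycle 7: CDB Add2=-4; issue ADD r0<-Add2 // r0:Add2,r1:Add1,r2:Mul1,r3:6
cycle 8: CDB Mul1=8; stall // r0:Add2,r1:Add1,r2:8,r3:6
cycle 9: stall // r0:Add2,r1:Add1,r2:8,r3:6
cycle 10: CDB Add1=-6; issue ADD r1<-Add1 // r0:Add2,r1:Add1,r2:8,r3:6
cycle 11: CDB Add2=14; issue SUB r1<-Add2 // r0:14,r1:Add2,r2:8,r3:6
cycle 12: issue MUL r2<-Mul1 // r0:14,r1:Add2,r2:Mul1,r3:6
cycle 13: CDB Add1=2; issue MUL r3<-Mul2 // r0:14,r1:Add2,r2:Mul1,r3:Mul2
cycle 14: stall // r0:14,r1:Add2,r2:Mul1,r3:Mul2
cycle 15: stall // r0:14,r1:Add2,r2:Mul1,r3:Mul2
cycle 16: CDB Add2=-12; stall // r0:14,r1:-12,r2:Mul1,r3:Mul2
cycle 17: stall // r0:14,r1:-12,r2:Mul1,r3:Mul2
cycle 18: CDB Mul2=196; issue MUL r2<-Mul2 // r0:14,r1:-12,r2:Mul2,r3:196
cycle 19: - // r0:14,r1:-12,r2:Mul2,r3:196
cycle 20: - // r0:14,r1:-12,r2:Mul2,r3:196
cycle 21: CDB Mul1=-168 // r0:14,r1:-12,r2:Mul2,r3:196
cycle 22: - // r0:14,r1:-12,r2:Mul2,r3:196
cycle 23: - // r0:14,r1:-12,r2:Mul2,r3:196
cycle 24: - // r0:14,r1:-12,r2:Mul2,r3:196
cycle 25: - // r0:14,r1:-12,r2:Mul2,r3:196

STATUS = TAG Mul2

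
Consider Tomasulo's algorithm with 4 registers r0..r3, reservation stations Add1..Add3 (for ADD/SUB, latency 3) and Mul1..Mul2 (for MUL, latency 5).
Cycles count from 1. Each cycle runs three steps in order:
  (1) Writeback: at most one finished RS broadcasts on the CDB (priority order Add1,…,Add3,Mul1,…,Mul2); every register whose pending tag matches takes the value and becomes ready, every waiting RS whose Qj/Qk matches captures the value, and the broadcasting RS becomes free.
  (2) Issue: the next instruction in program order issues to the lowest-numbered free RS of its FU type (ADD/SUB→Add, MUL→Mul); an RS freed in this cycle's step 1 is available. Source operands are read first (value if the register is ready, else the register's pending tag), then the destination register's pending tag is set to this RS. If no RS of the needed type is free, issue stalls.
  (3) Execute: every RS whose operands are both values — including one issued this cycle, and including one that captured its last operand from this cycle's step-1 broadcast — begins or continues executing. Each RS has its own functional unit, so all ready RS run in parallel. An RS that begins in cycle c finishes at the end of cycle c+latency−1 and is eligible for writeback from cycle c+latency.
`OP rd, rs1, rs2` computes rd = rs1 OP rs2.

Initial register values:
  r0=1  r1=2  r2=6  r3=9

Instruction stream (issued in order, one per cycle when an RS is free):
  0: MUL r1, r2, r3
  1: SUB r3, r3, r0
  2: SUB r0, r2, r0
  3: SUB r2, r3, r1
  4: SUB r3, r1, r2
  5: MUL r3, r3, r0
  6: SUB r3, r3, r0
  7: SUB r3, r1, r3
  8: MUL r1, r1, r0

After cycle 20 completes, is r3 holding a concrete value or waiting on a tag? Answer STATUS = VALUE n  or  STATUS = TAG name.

cycle 1: issue MUL r1<-Mul1 // r0:1,r1:Mul1,r2:6,r3:9
cycle 2: issue SUB r3<-Add1 // r0:1,r1:Mul1,r2:6,r3:Add1
cycle 3: issue SUB r0<-Add2 // r0:Add2,r1:Mul1,r2:6,r3:Add1
cycle 4: issue SUB r2<-Add3 // r0:Add2,r1:Mul1,r2:Add3,r3:Add1
cycle 5: CDB Add1=8; issue SUB r3<-Add1 // r0:Add2,r1:Mul1,r2:Add3,r3:Add1
cycle 6: CDB Add2=5; issue MUL r3<-Mul2 // r0:5,r1:Mul1,r2:Add3,r3:Mul2
cycle 7: CDB Mul1=54; issue SUB r3<-Add2 // r0:5,r1:54,r2:Add3,r3:Add2
cycle 8: stall // r0:5,r1:54,r2:Add3,r3:Add2
cycle 9: stall // r0:5,r1:54,r2:Add3,r3:Add2
cycle 10: CDB Add3=-46; issue SUB r3<-Add3 // r0:5,r1:54,r2:-46,r3:Add3
cycle 11: issue MUL r1<-Mul1 // r0:5,r1:Mul1,r2:-46,r3:Add3
cycle 12: - // r0:5,r1:Mul1,r2:-46,r3:Add3
cycle 13: CDB Add1=100 // r0:5,r1:Mul1,r2:-46,r3:Add3
cycle 14: - // r0:5,r1:Mul1,r2:-46,r3:Add3
cycle 15: - // r0:5,r1:Mul1,r2:-46,r3:Add3
cycle 16: CDB Mul1=270 // r0:5,r1:270,r2:-46,r3:Add3
cycle 17: - // r0:5,r1:270,r2:-46,r3:Add3
cycle 18: CDB Mul2=500 // r0:5,r1:270,r2:-46,r3:Add3
cycle 19: - // r0:5,r1:270,r2:-46,r3:Add3
cycle 20: - // r0:5,r1:270,r2:-46,r3:Add3

STATUS = TAG Add3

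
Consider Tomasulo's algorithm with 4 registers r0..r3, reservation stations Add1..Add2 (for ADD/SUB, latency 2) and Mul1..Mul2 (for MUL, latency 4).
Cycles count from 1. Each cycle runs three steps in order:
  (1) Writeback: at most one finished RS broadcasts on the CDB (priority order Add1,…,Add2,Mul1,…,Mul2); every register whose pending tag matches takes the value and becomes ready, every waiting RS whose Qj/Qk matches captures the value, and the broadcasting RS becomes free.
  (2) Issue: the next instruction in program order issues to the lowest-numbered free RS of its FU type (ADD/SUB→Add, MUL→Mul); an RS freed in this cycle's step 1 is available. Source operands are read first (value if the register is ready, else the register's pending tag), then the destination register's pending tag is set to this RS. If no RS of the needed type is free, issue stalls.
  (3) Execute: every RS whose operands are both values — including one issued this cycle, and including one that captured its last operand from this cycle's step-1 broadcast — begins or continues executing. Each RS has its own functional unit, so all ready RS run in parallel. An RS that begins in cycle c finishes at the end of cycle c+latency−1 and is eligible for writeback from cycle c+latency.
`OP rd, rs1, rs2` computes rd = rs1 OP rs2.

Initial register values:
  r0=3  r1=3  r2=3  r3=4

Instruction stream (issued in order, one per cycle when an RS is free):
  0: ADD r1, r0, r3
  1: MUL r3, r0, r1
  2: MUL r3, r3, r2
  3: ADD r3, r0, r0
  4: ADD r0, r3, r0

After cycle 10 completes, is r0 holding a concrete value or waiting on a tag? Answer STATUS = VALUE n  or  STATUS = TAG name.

STATUS = VALUE 9

  c1: issue ADD r1<-Add1  regs: r0:3,r1:Add1,r2:3,r3:4
  c2: issue MUL r3<-Mul1  regs: r0:3,r1:Add1,r2:3,r3:Mul1
  c3: CDB Add1=7; issue MUL r3<-Mul2  regs: r0:3,r1:7,r2:3,r3:Mul2
  c4: issue ADD r3<-Add1  regs: r0:3,r1:7,r2:3,r3:Add1
  c5: issue ADD r0<-Add2  regs: r0:Add2,r1:7,r2:3,r3:Add1
  c6: CDB Add1=6  regs: r0:Add2,r1:7,r2:3,r3:6
  c7: CDB Mul1=21  regs: r0:Add2,r1:7,r2:3,r3:6
  c8: CDB Add2=9  regs: r0:9,r1:7,r2:3,r3:6
  c9: -  regs: r0:9,r1:7,r2:3,r3:6
  c10: -  regs: r0:9,r1:7,r2:3,r3:6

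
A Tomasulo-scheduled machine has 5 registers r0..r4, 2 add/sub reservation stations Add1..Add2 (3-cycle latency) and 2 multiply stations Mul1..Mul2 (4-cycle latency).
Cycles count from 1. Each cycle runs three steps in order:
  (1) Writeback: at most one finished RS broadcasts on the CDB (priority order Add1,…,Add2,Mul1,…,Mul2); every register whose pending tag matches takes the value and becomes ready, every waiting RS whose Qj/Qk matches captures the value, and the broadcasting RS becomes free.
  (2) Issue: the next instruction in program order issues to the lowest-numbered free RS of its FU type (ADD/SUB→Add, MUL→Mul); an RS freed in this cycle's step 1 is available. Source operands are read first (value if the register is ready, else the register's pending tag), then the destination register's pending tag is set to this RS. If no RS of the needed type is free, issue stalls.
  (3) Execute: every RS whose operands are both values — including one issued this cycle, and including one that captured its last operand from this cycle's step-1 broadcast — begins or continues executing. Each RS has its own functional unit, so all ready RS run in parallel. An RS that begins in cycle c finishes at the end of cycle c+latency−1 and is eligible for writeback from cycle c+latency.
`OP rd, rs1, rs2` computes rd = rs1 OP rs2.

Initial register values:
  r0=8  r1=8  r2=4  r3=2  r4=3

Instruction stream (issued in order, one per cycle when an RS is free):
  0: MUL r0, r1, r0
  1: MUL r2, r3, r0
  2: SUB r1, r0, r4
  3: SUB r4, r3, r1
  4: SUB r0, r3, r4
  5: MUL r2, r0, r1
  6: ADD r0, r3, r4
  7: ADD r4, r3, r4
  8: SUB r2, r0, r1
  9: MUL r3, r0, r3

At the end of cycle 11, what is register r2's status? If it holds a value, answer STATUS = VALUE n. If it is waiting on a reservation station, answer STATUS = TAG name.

STATUS = TAG Mul1

c1: issue MUL r0<-Mul1 | r0:Mul1,r1:8,r2:4,r3:2,r4:3
c2: issue MUL r2<-Mul2 | r0:Mul1,r1:8,r2:Mul2,r3:2,r4:3
c3: issue SUB r1<-Add1 | r0:Mul1,r1:Add1,r2:Mul2,r3:2,r4:3
c4: issue SUB r4<-Add2 | r0:Mul1,r1:Add1,r2:Mul2,r3:2,r4:Add2
c5: CDB Mul1=64; stall | r0:64,r1:Add1,r2:Mul2,r3:2,r4:Add2
c6: stall | r0:64,r1:Add1,r2:Mul2,r3:2,r4:Add2
c7: stall | r0:64,r1:Add1,r2:Mul2,r3:2,r4:Add2
c8: CDB Add1=61; issue SUB r0<-Add1 | r0:Add1,r1:61,r2:Mul2,r3:2,r4:Add2
c9: CDB Mul2=128; issue MUL r2<-Mul1 | r0:Add1,r1:61,r2:Mul1,r3:2,r4:Add2
c10: stall | r0:Add1,r1:61,r2:Mul1,r3:2,r4:Add2
c11: CDB Add2=-59; issue ADD r0<-Add2 | r0:Add2,r1:61,r2:Mul1,r3:2,r4:-59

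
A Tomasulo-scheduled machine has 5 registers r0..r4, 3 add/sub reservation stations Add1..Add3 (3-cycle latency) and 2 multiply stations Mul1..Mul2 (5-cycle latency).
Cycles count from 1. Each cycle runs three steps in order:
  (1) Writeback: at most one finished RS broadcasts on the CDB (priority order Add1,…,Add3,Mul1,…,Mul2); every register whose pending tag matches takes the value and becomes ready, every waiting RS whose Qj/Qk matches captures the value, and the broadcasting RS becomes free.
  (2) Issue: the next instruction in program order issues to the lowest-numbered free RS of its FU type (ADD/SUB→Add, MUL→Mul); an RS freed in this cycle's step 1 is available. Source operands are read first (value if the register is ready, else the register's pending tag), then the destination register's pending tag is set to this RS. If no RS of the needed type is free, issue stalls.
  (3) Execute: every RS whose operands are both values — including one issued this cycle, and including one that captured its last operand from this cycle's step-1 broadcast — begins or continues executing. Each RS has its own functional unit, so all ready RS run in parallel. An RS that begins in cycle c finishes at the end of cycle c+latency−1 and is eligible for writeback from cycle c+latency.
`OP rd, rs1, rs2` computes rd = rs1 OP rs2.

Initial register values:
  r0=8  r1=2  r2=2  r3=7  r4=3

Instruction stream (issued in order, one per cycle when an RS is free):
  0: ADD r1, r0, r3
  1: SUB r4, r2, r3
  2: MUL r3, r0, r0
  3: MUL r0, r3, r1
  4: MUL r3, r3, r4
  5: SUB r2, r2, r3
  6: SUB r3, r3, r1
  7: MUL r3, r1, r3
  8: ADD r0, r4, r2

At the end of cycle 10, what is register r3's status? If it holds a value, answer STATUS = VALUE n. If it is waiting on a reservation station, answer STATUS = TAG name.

STATUS = TAG Add2

c1: issue ADD r1<-Add1 | r0:8,r1:Add1,r2:2,r3:7,r4:3
c2: issue SUB r4<-Add2 | r0:8,r1:Add1,r2:2,r3:7,r4:Add2
c3: issue MUL r3<-Mul1 | r0:8,r1:Add1,r2:2,r3:Mul1,r4:Add2
c4: CDB Add1=15; issue MUL r0<-Mul2 | r0:Mul2,r1:15,r2:2,r3:Mul1,r4:Add2
c5: CDB Add2=-5; stall | r0:Mul2,r1:15,r2:2,r3:Mul1,r4:-5
c6: stall | r0:Mul2,r1:15,r2:2,r3:Mul1,r4:-5
c7: stall | r0:Mul2,r1:15,r2:2,r3:Mul1,r4:-5
c8: CDB Mul1=64; issue MUL r3<-Mul1 | r0:Mul2,r1:15,r2:2,r3:Mul1,r4:-5
c9: issue SUB r2<-Add1 | r0:Mul2,r1:15,r2:Add1,r3:Mul1,r4:-5
c10: issue SUB r3<-Add2 | r0:Mul2,r1:15,r2:Add1,r3:Add2,r4:-5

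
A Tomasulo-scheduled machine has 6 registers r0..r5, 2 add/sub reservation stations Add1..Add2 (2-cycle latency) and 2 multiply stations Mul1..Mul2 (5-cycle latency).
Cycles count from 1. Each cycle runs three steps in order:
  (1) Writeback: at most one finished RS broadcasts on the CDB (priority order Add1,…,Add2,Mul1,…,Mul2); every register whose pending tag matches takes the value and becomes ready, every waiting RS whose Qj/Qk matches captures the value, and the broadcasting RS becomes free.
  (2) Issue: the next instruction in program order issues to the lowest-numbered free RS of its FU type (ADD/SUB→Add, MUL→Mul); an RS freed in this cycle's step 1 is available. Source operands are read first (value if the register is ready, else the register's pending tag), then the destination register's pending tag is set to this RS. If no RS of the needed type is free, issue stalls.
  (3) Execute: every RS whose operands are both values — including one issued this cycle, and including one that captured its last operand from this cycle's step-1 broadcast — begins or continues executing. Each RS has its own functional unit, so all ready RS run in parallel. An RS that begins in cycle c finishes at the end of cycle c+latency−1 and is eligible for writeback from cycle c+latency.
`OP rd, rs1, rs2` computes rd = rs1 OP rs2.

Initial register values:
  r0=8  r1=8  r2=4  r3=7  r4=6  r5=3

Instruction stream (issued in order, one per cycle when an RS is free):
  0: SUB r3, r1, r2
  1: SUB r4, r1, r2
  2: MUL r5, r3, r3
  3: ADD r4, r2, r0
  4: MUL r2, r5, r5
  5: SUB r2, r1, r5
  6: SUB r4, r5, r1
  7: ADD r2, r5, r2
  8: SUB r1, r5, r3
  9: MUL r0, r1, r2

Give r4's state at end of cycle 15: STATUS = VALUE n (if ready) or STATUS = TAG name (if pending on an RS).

STATUS = VALUE 8

c1: issue SUB r3<-Add1 | r0:8,r1:8,r2:4,r3:Add1,r4:6,r5:3
c2: issue SUB r4<-Add2 | r0:8,r1:8,r2:4,r3:Add1,r4:Add2,r5:3
c3: CDB Add1=4; issue MUL r5<-Mul1 | r0:8,r1:8,r2:4,r3:4,r4:Add2,r5:Mul1
c4: CDB Add2=4; issue ADD r4<-Add1 | r0:8,r1:8,r2:4,r3:4,r4:Add1,r5:Mul1
c5: issue MUL r2<-Mul2 | r0:8,r1:8,r2:Mul2,r3:4,r4:Add1,r5:Mul1
c6: CDB Add1=12; issue SUB r2<-Add1 | r0:8,r1:8,r2:Add1,r3:4,r4:12,r5:Mul1
c7: issue SUB r4<-Add2 | r0:8,r1:8,r2:Add1,r3:4,r4:Add2,r5:Mul1
c8: CDB Mul1=16; stall | r0:8,r1:8,r2:Add1,r3:4,r4:Add2,r5:16
c9: stall | r0:8,r1:8,r2:Add1,r3:4,r4:Add2,r5:16
c10: CDB Add1=-8; issue ADD r2<-Add1 | r0:8,r1:8,r2:Add1,r3:4,r4:Add2,r5:16
c11: CDB Add2=8; issue SUB r1<-Add2 | r0:8,r1:Add2,r2:Add1,r3:4,r4:8,r5:16
c12: CDB Add1=8; issue MUL r0<-Mul1 | r0:Mul1,r1:Add2,r2:8,r3:4,r4:8,r5:16
c13: CDB Add2=12 | r0:Mul1,r1:12,r2:8,r3:4,r4:8,r5:16
c14: CDB Mul2=256 | r0:Mul1,r1:12,r2:8,r3:4,r4:8,r5:16
c15: - | r0:Mul1,r1:12,r2:8,r3:4,r4:8,r5:16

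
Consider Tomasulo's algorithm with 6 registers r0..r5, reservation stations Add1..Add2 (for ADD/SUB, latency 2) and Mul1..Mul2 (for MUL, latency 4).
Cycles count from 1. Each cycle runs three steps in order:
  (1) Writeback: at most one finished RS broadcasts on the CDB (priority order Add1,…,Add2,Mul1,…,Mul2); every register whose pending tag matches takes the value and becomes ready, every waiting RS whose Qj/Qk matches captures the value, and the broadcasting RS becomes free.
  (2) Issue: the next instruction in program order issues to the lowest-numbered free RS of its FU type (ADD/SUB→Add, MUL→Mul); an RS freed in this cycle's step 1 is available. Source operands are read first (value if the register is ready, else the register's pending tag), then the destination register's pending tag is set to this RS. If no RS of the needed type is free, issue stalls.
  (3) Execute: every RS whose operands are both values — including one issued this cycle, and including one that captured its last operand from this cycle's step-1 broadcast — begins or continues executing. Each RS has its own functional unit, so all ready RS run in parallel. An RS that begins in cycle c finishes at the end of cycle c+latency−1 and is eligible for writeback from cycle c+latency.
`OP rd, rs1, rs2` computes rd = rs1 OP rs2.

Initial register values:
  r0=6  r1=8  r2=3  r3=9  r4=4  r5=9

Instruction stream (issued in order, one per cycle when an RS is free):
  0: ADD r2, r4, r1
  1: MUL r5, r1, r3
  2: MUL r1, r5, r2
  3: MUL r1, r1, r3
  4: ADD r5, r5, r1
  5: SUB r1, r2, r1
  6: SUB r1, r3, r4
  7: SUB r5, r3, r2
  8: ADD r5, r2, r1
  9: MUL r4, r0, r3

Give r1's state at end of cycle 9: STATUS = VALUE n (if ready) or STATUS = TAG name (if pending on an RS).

c1: issue ADD r2<-Add1 | r0:6,r1:8,r2:Add1,r3:9,r4:4,r5:9
c2: issue MUL r5<-Mul1 | r0:6,r1:8,r2:Add1,r3:9,r4:4,r5:Mul1
c3: CDB Add1=12; issue MUL r1<-Mul2 | r0:6,r1:Mul2,r2:12,r3:9,r4:4,r5:Mul1
c4: stall | r0:6,r1:Mul2,r2:12,r3:9,r4:4,r5:Mul1
c5: stall | r0:6,r1:Mul2,r2:12,r3:9,r4:4,r5:Mul1
c6: CDB Mul1=72; issue MUL r1<-Mul1 | r0:6,r1:Mul1,r2:12,r3:9,r4:4,r5:72
c7: issue ADD r5<-Add1 | r0:6,r1:Mul1,r2:12,r3:9,r4:4,r5:Add1
c8: issue SUB r1<-Add2 | r0:6,r1:Add2,r2:12,r3:9,r4:4,r5:Add1
c9: stall | r0:6,r1:Add2,r2:12,r3:9,r4:4,r5:Add1

STATUS = TAG Add2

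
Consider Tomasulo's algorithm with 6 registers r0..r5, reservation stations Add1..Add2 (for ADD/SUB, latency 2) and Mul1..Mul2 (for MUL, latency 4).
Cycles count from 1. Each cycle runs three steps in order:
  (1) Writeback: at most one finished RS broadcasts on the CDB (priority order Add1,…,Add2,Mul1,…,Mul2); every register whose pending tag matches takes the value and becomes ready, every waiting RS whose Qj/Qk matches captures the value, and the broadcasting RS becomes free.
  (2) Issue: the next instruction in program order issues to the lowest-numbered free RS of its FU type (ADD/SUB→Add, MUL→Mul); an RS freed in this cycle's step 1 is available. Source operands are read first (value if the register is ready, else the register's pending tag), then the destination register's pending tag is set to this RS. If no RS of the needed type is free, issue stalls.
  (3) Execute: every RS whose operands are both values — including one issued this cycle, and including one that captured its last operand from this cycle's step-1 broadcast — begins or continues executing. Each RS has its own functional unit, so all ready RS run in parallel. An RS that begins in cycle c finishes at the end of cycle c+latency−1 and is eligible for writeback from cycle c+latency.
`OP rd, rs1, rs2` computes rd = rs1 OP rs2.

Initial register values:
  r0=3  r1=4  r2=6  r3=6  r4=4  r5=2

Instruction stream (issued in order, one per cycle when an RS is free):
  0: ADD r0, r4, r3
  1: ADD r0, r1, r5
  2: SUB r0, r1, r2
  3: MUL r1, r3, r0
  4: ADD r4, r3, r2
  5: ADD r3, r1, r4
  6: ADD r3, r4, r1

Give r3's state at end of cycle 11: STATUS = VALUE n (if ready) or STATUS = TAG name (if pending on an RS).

STATUS = VALUE 0

c1: issue ADD r0<-Add1 | r0:Add1,r1:4,r2:6,r3:6,r4:4,r5:2
c2: issue ADD r0<-Add2 | r0:Add2,r1:4,r2:6,r3:6,r4:4,r5:2
c3: CDB Add1=10; issue SUB r0<-Add1 | r0:Add1,r1:4,r2:6,r3:6,r4:4,r5:2
c4: CDB Add2=6; issue MUL r1<-Mul1 | r0:Add1,r1:Mul1,r2:6,r3:6,r4:4,r5:2
c5: CDB Add1=-2; issue ADD r4<-Add1 | r0:-2,r1:Mul1,r2:6,r3:6,r4:Add1,r5:2
c6: issue ADD r3<-Add2 | r0:-2,r1:Mul1,r2:6,r3:Add2,r4:Add1,r5:2
c7: CDB Add1=12; issue ADD r3<-Add1 | r0:-2,r1:Mul1,r2:6,r3:Add1,r4:12,r5:2
c8: - | r0:-2,r1:Mul1,r2:6,r3:Add1,r4:12,r5:2
c9: CDB Mul1=-12 | r0:-2,r1:-12,r2:6,r3:Add1,r4:12,r5:2
c10: - | r0:-2,r1:-12,r2:6,r3:Add1,r4:12,r5:2
c11: CDB Add1=0 | r0:-2,r1:-12,r2:6,r3:0,r4:12,r5:2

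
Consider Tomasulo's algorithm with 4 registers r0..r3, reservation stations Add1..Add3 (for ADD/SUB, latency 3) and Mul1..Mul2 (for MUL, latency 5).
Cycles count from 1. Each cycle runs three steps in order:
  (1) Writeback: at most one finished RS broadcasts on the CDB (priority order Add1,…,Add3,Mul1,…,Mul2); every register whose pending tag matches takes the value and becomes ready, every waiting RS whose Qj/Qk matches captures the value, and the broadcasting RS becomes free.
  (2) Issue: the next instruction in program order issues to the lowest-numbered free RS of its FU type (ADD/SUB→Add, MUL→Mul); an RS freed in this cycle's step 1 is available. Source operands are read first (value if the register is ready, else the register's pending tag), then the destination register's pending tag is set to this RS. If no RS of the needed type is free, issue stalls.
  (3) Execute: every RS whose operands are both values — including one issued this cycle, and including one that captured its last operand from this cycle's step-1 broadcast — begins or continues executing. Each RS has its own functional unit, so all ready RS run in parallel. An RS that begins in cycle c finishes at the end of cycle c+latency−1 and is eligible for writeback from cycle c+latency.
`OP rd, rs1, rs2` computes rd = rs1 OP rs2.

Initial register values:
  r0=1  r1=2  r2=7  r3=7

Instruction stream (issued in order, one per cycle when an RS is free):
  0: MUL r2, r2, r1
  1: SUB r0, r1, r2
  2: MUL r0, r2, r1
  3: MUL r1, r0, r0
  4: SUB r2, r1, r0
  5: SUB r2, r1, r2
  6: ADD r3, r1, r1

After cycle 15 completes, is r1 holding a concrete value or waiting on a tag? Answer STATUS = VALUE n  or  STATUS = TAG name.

STATUS = TAG Mul1

cycle 1: issue MUL r2<-Mul1 // r0:1,r1:2,r2:Mul1,r3:7
cycle 2: issue SUB r0<-Add1 // r0:Add1,r1:2,r2:Mul1,r3:7
cycle 3: issue MUL r0<-Mul2 // r0:Mul2,r1:2,r2:Mul1,r3:7
cycle 4: stall // r0:Mul2,r1:2,r2:Mul1,r3:7
cycle 5: stall // r0:Mul2,r1:2,r2:Mul1,r3:7
cycle 6: CDB Mul1=14; issue MUL r1<-Mul1 // r0:Mul2,r1:Mul1,r2:14,r3:7
cycle 7: issue SUB r2<-Add2 // r0:Mul2,r1:Mul1,r2:Add2,r3:7
cycle 8: issue SUB r2<-Add3 // r0:Mul2,r1:Mul1,r2:Add3,r3:7
cycle 9: CDB Add1=-12; issue ADD r3<-Add1 // r0:Mul2,r1:Mul1,r2:Add3,r3:Add1
cycle 10: - // r0:Mul2,r1:Mul1,r2:Add3,r3:Add1
cycle 11: CDB Mul2=28 // r0:28,r1:Mul1,r2:Add3,r3:Add1
cycle 12: - // r0:28,r1:Mul1,r2:Add3,r3:Add1
cycle 13: - // r0:28,r1:Mul1,r2:Add3,r3:Add1
cycle 14: - // r0:28,r1:Mul1,r2:Add3,r3:Add1
cycle 15: - // r0:28,r1:Mul1,r2:Add3,r3:Add1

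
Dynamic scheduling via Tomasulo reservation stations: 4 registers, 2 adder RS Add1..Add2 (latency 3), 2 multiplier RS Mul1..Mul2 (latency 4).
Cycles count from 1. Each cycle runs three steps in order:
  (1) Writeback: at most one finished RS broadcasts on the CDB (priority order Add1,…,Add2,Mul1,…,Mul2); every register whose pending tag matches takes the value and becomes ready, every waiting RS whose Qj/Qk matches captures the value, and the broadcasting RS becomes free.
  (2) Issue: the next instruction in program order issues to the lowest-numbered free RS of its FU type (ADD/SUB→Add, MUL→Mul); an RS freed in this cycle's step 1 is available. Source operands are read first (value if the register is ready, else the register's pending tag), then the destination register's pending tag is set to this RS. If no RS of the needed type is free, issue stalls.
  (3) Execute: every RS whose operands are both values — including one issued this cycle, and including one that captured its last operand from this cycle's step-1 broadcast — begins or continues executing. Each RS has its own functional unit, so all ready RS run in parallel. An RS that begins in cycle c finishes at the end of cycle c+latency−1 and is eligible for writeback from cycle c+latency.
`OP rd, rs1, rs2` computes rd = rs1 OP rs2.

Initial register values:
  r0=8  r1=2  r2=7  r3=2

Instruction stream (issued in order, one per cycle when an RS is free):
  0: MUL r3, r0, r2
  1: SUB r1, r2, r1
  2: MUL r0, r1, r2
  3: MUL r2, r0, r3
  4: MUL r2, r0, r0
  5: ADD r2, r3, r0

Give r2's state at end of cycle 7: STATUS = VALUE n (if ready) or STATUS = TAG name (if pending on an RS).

c1: issue MUL r3<-Mul1 | r0:8,r1:2,r2:7,r3:Mul1
c2: issue SUB r1<-Add1 | r0:8,r1:Add1,r2:7,r3:Mul1
c3: issue MUL r0<-Mul2 | r0:Mul2,r1:Add1,r2:7,r3:Mul1
c4: stall | r0:Mul2,r1:Add1,r2:7,r3:Mul1
c5: CDB Add1=5; stall | r0:Mul2,r1:5,r2:7,r3:Mul1
c6: CDB Mul1=56; issue MUL r2<-Mul1 | r0:Mul2,r1:5,r2:Mul1,r3:56
c7: stall | r0:Mul2,r1:5,r2:Mul1,r3:56

STATUS = TAG Mul1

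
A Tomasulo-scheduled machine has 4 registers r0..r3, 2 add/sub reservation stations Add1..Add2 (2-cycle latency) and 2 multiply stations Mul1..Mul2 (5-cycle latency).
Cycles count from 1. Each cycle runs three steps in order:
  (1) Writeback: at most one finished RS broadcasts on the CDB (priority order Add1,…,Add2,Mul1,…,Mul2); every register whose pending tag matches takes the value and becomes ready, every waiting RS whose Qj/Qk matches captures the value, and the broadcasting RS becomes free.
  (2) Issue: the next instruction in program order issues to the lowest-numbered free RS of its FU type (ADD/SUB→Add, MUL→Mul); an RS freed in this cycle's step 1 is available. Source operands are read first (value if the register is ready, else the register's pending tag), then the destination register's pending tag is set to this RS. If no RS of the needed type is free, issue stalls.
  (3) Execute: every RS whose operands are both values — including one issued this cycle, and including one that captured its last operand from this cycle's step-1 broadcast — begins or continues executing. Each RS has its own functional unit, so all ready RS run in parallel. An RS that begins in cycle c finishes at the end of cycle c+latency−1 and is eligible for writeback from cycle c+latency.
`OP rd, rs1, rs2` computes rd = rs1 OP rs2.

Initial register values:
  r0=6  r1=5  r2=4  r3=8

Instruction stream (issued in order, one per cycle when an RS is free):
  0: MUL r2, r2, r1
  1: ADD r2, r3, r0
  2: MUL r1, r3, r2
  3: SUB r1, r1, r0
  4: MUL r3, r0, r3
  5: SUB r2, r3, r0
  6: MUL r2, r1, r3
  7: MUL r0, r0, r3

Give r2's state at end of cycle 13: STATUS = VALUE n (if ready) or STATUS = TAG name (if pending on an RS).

STATUS = TAG Mul2

c1: issue MUL r2<-Mul1 | r0:6,r1:5,r2:Mul1,r3:8
c2: issue ADD r2<-Add1 | r0:6,r1:5,r2:Add1,r3:8
c3: issue MUL r1<-Mul2 | r0:6,r1:Mul2,r2:Add1,r3:8
c4: CDB Add1=14; issue SUB r1<-Add1 | r0:6,r1:Add1,r2:14,r3:8
c5: stall | r0:6,r1:Add1,r2:14,r3:8
c6: CDB Mul1=20; issue MUL r3<-Mul1 | r0:6,r1:Add1,r2:14,r3:Mul1
c7: issue SUB r2<-Add2 | r0:6,r1:Add1,r2:Add2,r3:Mul1
c8: stall | r0:6,r1:Add1,r2:Add2,r3:Mul1
c9: CDB Mul2=112; issue MUL r2<-Mul2 | r0:6,r1:Add1,r2:Mul2,r3:Mul1
c10: stall | r0:6,r1:Add1,r2:Mul2,r3:Mul1
c11: CDB Add1=106; stall | r0:6,r1:106,r2:Mul2,r3:Mul1
c12: CDB Mul1=48; issue MUL r0<-Mul1 | r0:Mul1,r1:106,r2:Mul2,r3:48
c13: - | r0:Mul1,r1:106,r2:Mul2,r3:48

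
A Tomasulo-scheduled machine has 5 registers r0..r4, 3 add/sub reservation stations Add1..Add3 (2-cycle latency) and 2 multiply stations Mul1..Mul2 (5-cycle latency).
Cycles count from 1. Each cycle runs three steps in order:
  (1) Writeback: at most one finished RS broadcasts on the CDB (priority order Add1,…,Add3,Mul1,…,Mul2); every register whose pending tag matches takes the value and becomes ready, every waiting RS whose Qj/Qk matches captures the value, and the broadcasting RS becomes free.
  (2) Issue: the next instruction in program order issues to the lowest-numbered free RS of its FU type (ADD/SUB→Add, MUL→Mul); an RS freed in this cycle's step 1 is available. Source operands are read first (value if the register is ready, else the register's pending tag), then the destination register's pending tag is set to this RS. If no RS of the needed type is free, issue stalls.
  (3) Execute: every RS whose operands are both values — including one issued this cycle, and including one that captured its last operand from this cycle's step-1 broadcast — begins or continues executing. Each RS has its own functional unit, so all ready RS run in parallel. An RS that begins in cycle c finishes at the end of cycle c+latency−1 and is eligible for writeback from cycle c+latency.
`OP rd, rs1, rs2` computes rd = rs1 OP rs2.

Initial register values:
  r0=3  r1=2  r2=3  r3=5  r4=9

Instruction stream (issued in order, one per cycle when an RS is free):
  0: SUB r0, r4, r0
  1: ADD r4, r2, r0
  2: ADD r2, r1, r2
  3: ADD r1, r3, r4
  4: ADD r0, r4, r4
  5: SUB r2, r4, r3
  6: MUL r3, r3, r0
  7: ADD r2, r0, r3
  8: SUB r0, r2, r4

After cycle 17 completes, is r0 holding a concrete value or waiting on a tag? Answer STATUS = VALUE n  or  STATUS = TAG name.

cycle 1: issue SUB r0<-Add1 // r0:Add1,r1:2,r2:3,r3:5,r4:9
cycle 2: issue ADD r4<-Add2 // r0:Add1,r1:2,r2:3,r3:5,r4:Add2
cycle 3: CDB Add1=6; issue ADD r2<-Add1 // r0:6,r1:2,r2:Add1,r3:5,r4:Add2
cycle 4: issue ADD r1<-Add3 // r0:6,r1:Add3,r2:Add1,r3:5,r4:Add2
cycle 5: CDB Add1=5; issue ADD r0<-Add1 // r0:Add1,r1:Add3,r2:5,r3:5,r4:Add2
cycle 6: CDB Add2=9; issue SUB r2<-Add2 // r0:Add1,r1:Add3,r2:Add2,r3:5,r4:9
cycle 7: issue MUL r3<-Mul1 // r0:Add1,r1:Add3,r2:Add2,r3:Mul1,r4:9
cycle 8: CDB Add1=18; issue ADD r2<-Add1 // r0:18,r1:Add3,r2:Add1,r3:Mul1,r4:9
cycle 9: CDB Add2=4; issue SUB r0<-Add2 // r0:Add2,r1:Add3,r2:Add1,r3:Mul1,r4:9
cycle 10: CDB Add3=14 // r0:Add2,r1:14,r2:Add1,r3:Mul1,r4:9
cycle 11: - // r0:Add2,r1:14,r2:Add1,r3:Mul1,r4:9
cycle 12: - // r0:Add2,r1:14,r2:Add1,r3:Mul1,r4:9
cycle 13: CDB Mul1=90 // r0:Add2,r1:14,r2:Add1,r3:90,r4:9
cycle 14: - // r0:Add2,r1:14,r2:Add1,r3:90,r4:9
cycle 15: CDB Add1=108 // r0:Add2,r1:14,r2:108,r3:90,r4:9
cycle 16: - // r0:Add2,r1:14,r2:108,r3:90,r4:9
cycle 17: CDB Add2=99 // r0:99,r1:14,r2:108,r3:90,r4:9

STATUS = VALUE 99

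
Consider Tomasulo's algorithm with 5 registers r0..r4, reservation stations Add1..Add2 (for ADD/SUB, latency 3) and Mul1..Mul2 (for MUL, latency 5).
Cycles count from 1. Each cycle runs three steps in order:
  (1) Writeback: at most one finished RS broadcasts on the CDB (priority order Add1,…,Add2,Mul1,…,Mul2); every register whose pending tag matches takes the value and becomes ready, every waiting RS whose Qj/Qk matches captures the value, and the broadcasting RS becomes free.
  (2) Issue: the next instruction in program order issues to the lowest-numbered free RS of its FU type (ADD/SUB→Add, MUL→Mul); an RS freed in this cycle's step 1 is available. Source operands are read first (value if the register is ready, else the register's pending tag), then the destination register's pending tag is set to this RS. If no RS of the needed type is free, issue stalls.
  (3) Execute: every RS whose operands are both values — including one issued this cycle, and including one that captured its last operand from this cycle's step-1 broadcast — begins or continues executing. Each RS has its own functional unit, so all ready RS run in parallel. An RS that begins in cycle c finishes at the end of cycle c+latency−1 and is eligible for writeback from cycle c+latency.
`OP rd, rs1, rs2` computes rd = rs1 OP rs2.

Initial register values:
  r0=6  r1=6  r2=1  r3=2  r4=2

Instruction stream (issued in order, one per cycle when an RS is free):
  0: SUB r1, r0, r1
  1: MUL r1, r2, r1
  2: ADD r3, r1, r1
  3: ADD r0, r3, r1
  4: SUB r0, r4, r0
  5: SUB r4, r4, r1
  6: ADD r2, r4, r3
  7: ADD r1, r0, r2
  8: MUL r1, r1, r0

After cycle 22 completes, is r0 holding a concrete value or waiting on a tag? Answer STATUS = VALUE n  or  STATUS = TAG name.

  c1: issue SUB r1<-Add1  regs: r0:6,r1:Add1,r2:1,r3:2,r4:2
  c2: issue MUL r1<-Mul1  regs: r0:6,r1:Mul1,r2:1,r3:2,r4:2
  c3: issue ADD r3<-Add2  regs: r0:6,r1:Mul1,r2:1,r3:Add2,r4:2
  c4: CDB Add1=0; issue ADD r0<-Add1  regs: r0:Add1,r1:Mul1,r2:1,r3:Add2,r4:2
  c5: stall  regs: r0:Add1,r1:Mul1,r2:1,r3:Add2,r4:2
  c6: stall  regs: r0:Add1,r1:Mul1,r2:1,r3:Add2,r4:2
  c7: stall  regs: r0:Add1,r1:Mul1,r2:1,r3:Add2,r4:2
  c8: stall  regs: r0:Add1,r1:Mul1,r2:1,r3:Add2,r4:2
  c9: CDB Mul1=0; stall  regs: r0:Add1,r1:0,r2:1,r3:Add2,r4:2
  c10: stall  regs: r0:Add1,r1:0,r2:1,r3:Add2,r4:2
  c11: stall  regs: r0:Add1,r1:0,r2:1,r3:Add2,r4:2
  c12: CDB Add2=0; issue SUB r0<-Add2  regs: r0:Add2,r1:0,r2:1,r3:0,r4:2
  c13: stall  regs: r0:Add2,r1:0,r2:1,r3:0,r4:2
  c14: stall  regs: r0:Add2,r1:0,r2:1,r3:0,r4:2
  c15: CDB Add1=0; issue SUB r4<-Add1  regs: r0:Add2,r1:0,r2:1,r3:0,r4:Add1
  c16: stall  regs: r0:Add2,r1:0,r2:1,r3:0,r4:Add1
  c17: stall  regs: r0:Add2,r1:0,r2:1,r3:0,r4:Add1
  c18: CDB Add1=2; issue ADD r2<-Add1  regs: r0:Add2,r1:0,r2:Add1,r3:0,r4:2
  c19: CDB Add2=2; issue ADD r1<-Add2  regs: r0:2,r1:Add2,r2:Add1,r3:0,r4:2
  c20: issue MUL r1<-Mul1  regs: r0:2,r1:Mul1,r2:Add1,r3:0,r4:2
  c21: CDB Add1=2  regs: r0:2,r1:Mul1,r2:2,r3:0,r4:2
  c22: -  regs: r0:2,r1:Mul1,r2:2,r3:0,r4:2

STATUS = VALUE 2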